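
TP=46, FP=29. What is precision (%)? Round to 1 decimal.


Precision = TP / (TP + FP) * 100
= 46 / (46 + 29)
= 46 / 75
= 0.6133
= 61.3%

61.3


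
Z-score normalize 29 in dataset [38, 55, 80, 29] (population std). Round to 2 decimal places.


Mean = (38 + 55 + 80 + 29) / 4 = 50.5
Variance = sum((x_i - mean)^2) / n = 377.25
Std = sqrt(377.25) = 19.4229
Z = (x - mean) / std
= (29 - 50.5) / 19.4229
= -21.5 / 19.4229
= -1.11

-1.11


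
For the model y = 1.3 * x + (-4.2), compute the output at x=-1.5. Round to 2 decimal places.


y = 1.3 * -1.5 + (-4.2)
= -1.95 + (-4.2)
= -6.15

-6.15


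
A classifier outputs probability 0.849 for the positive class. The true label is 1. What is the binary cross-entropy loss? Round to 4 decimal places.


For y=1: Loss = -log(p)
= -log(0.849)
= -(-0.1637)
= 0.1637

0.1637


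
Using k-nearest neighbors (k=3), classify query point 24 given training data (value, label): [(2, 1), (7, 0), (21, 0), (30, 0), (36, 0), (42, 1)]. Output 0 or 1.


Distances from query 24:
Point 21 (class 0): distance = 3
Point 30 (class 0): distance = 6
Point 36 (class 0): distance = 12
K=3 nearest neighbors: classes = [0, 0, 0]
Votes for class 1: 0 / 3
Majority vote => class 0

0


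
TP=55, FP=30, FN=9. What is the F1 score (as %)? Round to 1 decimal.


Precision = TP / (TP + FP) = 55 / 85 = 0.6471
Recall = TP / (TP + FN) = 55 / 64 = 0.8594
F1 = 2 * P * R / (P + R)
= 2 * 0.6471 * 0.8594 / (0.6471 + 0.8594)
= 1.1121 / 1.5064
= 0.7383
As percentage: 73.8%

73.8


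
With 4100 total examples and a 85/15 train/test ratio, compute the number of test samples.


Train samples = 4100 * 85% = 3485
Test samples = 4100 - 3485
= 615

615


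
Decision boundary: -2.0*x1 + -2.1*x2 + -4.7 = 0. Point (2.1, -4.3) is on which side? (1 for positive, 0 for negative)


Compute -2.0 * 2.1 + -2.1 * -4.3 + -4.7
= -4.2 + 9.03 + -4.7
= 0.13
Since 0.13 >= 0, the point is on the positive side.

1


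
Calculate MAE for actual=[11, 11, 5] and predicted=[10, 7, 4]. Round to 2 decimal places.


Absolute errors: [1, 4, 1]
Sum of absolute errors = 6
MAE = 6 / 3 = 2.00

2.00


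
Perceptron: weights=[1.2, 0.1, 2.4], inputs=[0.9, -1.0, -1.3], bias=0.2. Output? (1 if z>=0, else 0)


z = w . x + b
= 1.2*0.9 + 0.1*-1.0 + 2.4*-1.3 + 0.2
= 1.08 + -0.1 + -3.12 + 0.2
= -2.14 + 0.2
= -1.94
Since z = -1.94 < 0, output = 0

0


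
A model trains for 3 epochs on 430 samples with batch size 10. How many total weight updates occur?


Iterations per epoch = 430 / 10 = 43
Total updates = iterations_per_epoch * epochs
= 43 * 3
= 129

129


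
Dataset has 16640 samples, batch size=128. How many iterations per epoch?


Iterations per epoch = dataset_size / batch_size
= 16640 / 128
= 130

130


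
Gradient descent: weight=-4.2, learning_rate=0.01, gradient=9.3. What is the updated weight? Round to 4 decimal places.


w_new = w_old - lr * gradient
= -4.2 - 0.01 * 9.3
= -4.2 - (0.093)
= -4.2930

-4.2930


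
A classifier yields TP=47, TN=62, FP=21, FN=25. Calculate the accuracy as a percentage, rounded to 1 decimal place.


Accuracy = (TP + TN) / (TP + TN + FP + FN) * 100
= (47 + 62) / (47 + 62 + 21 + 25)
= 109 / 155
= 0.7032
= 70.3%

70.3


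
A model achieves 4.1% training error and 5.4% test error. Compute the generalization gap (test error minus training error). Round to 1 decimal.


Generalization gap = test_error - train_error
= 5.4 - 4.1
= 1.3%
A small gap suggests good generalization.

1.3


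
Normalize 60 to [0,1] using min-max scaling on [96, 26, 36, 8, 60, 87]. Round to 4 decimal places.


Min = 8, Max = 96
Range = 96 - 8 = 88
Scaled = (x - min) / (max - min)
= (60 - 8) / 88
= 52 / 88
= 0.5909

0.5909


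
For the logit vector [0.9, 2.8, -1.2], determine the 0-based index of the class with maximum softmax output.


Softmax is a monotonic transformation, so it preserves the argmax.
We need to find the index of the maximum logit.
Index 0: 0.9
Index 1: 2.8
Index 2: -1.2
Maximum logit = 2.8 at index 1

1


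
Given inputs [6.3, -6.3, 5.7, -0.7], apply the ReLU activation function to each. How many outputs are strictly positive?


ReLU(x) = max(0, x) for each element:
ReLU(6.3) = 6.3
ReLU(-6.3) = 0
ReLU(5.7) = 5.7
ReLU(-0.7) = 0
Active neurons (>0): 2

2


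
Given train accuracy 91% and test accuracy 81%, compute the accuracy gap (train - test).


Gap = train_accuracy - test_accuracy
= 91 - 81
= 10%
This moderate gap may indicate mild overfitting.

10


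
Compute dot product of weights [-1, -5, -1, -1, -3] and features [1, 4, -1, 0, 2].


Element-wise products:
-1 * 1 = -1
-5 * 4 = -20
-1 * -1 = 1
-1 * 0 = 0
-3 * 2 = -6
Sum = -1 + -20 + 1 + 0 + -6
= -26

-26


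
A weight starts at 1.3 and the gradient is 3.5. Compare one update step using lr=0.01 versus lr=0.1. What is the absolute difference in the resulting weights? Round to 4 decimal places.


With lr=0.01: w_new = 1.3 - 0.01 * 3.5 = 1.265
With lr=0.1: w_new = 1.3 - 0.1 * 3.5 = 0.95
Absolute difference = |1.265 - 0.95|
= 0.3150

0.3150


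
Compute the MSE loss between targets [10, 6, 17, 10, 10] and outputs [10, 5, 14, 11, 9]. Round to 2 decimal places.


Differences: [0, 1, 3, -1, 1]
Squared errors: [0, 1, 9, 1, 1]
Sum of squared errors = 12
MSE = 12 / 5 = 2.40

2.40


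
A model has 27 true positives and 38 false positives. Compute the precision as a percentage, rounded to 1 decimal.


Precision = TP / (TP + FP) * 100
= 27 / (27 + 38)
= 27 / 65
= 0.4154
= 41.5%

41.5


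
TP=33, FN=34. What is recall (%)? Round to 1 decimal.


Recall = TP / (TP + FN) * 100
= 33 / (33 + 34)
= 33 / 67
= 0.4925
= 49.3%

49.3


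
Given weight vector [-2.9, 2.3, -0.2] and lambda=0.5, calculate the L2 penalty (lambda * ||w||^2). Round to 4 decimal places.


Squaring each weight:
(-2.9)^2 = 8.41
2.3^2 = 5.29
(-0.2)^2 = 0.04
Sum of squares = 13.74
Penalty = 0.5 * 13.74 = 6.8700

6.8700


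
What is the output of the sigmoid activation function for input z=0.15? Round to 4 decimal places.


sigmoid(z) = 1 / (1 + exp(-z))
exp(-(0.15)) = exp(-0.15) = 0.8607
1 + 0.8607 = 1.8607
1 / 1.8607 = 0.5374

0.5374


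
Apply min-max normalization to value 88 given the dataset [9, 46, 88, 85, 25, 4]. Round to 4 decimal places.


Min = 4, Max = 88
Range = 88 - 4 = 84
Scaled = (x - min) / (max - min)
= (88 - 4) / 84
= 84 / 84
= 1.0000

1.0000


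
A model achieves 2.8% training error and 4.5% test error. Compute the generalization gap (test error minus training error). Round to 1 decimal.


Generalization gap = test_error - train_error
= 4.5 - 2.8
= 1.7%
A small gap suggests good generalization.

1.7


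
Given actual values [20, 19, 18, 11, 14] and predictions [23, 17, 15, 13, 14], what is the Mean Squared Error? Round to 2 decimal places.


Differences: [-3, 2, 3, -2, 0]
Squared errors: [9, 4, 9, 4, 0]
Sum of squared errors = 26
MSE = 26 / 5 = 5.20

5.20


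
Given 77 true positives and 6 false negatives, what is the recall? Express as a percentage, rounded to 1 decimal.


Recall = TP / (TP + FN) * 100
= 77 / (77 + 6)
= 77 / 83
= 0.9277
= 92.8%

92.8


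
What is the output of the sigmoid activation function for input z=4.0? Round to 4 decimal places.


sigmoid(z) = 1 / (1 + exp(-z))
exp(-(4.0)) = exp(-4.0) = 0.0183
1 + 0.0183 = 1.0183
1 / 1.0183 = 0.9820

0.9820


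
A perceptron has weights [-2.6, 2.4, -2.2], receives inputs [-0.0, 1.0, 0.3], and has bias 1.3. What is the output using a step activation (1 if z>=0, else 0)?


z = w . x + b
= -2.6*-0.0 + 2.4*1.0 + -2.2*0.3 + 1.3
= 0.0 + 2.4 + -0.66 + 1.3
= 1.74 + 1.3
= 3.04
Since z = 3.04 >= 0, output = 1

1


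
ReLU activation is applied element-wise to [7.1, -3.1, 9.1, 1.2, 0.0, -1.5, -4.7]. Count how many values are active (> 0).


ReLU(x) = max(0, x) for each element:
ReLU(7.1) = 7.1
ReLU(-3.1) = 0
ReLU(9.1) = 9.1
ReLU(1.2) = 1.2
ReLU(0.0) = 0
ReLU(-1.5) = 0
ReLU(-4.7) = 0
Active neurons (>0): 3

3


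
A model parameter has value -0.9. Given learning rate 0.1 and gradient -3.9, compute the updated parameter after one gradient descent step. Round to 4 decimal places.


w_new = w_old - lr * gradient
= -0.9 - 0.1 * -3.9
= -0.9 - (-0.39)
= -0.5100

-0.5100


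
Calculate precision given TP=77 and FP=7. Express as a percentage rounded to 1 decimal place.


Precision = TP / (TP + FP) * 100
= 77 / (77 + 7)
= 77 / 84
= 0.9167
= 91.7%

91.7


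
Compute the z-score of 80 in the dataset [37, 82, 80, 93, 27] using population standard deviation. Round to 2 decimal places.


Mean = (37 + 82 + 80 + 93 + 27) / 5 = 63.8
Variance = sum((x_i - mean)^2) / n = 703.76
Std = sqrt(703.76) = 26.5285
Z = (x - mean) / std
= (80 - 63.8) / 26.5285
= 16.2 / 26.5285
= 0.61

0.61


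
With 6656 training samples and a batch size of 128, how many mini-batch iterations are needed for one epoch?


Iterations per epoch = dataset_size / batch_size
= 6656 / 128
= 52

52


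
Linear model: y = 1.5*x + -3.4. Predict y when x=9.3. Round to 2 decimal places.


y = 1.5 * 9.3 + (-3.4)
= 13.95 + (-3.4)
= 10.55

10.55


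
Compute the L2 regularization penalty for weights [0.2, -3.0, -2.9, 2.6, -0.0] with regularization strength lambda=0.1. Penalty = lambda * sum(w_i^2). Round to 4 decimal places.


Squaring each weight:
0.2^2 = 0.04
(-3.0)^2 = 9.0
(-2.9)^2 = 8.41
2.6^2 = 6.76
(-0.0)^2 = 0.0
Sum of squares = 24.21
Penalty = 0.1 * 24.21 = 2.4210

2.4210


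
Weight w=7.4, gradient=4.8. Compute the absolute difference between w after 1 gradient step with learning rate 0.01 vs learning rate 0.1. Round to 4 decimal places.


With lr=0.01: w_new = 7.4 - 0.01 * 4.8 = 7.352
With lr=0.1: w_new = 7.4 - 0.1 * 4.8 = 6.92
Absolute difference = |7.352 - 6.92|
= 0.4320

0.4320


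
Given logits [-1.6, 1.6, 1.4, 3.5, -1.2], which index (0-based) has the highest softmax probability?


Softmax is a monotonic transformation, so it preserves the argmax.
We need to find the index of the maximum logit.
Index 0: -1.6
Index 1: 1.6
Index 2: 1.4
Index 3: 3.5
Index 4: -1.2
Maximum logit = 3.5 at index 3

3


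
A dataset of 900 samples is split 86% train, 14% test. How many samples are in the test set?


Train samples = 900 * 86% = 774
Test samples = 900 - 774
= 126

126


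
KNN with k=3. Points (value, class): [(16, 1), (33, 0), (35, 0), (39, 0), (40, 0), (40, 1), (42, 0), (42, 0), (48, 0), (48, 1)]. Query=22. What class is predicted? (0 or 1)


Distances from query 22:
Point 16 (class 1): distance = 6
Point 33 (class 0): distance = 11
Point 35 (class 0): distance = 13
K=3 nearest neighbors: classes = [1, 0, 0]
Votes for class 1: 1 / 3
Majority vote => class 0

0


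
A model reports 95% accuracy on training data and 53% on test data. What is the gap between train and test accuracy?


Gap = train_accuracy - test_accuracy
= 95 - 53
= 42%
This large gap strongly indicates overfitting.

42


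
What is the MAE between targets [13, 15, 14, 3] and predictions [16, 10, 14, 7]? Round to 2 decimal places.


Absolute errors: [3, 5, 0, 4]
Sum of absolute errors = 12
MAE = 12 / 4 = 3.00

3.00


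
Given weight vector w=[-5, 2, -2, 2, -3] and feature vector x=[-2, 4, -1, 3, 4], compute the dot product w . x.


Element-wise products:
-5 * -2 = 10
2 * 4 = 8
-2 * -1 = 2
2 * 3 = 6
-3 * 4 = -12
Sum = 10 + 8 + 2 + 6 + -12
= 14

14


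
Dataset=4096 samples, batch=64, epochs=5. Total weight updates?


Iterations per epoch = 4096 / 64 = 64
Total updates = iterations_per_epoch * epochs
= 64 * 5
= 320

320


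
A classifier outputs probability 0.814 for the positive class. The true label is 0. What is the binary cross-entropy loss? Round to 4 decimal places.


For y=0: Loss = -log(1-p)
= -log(1 - 0.814)
= -log(0.186)
= -(-1.682)
= 1.6820

1.6820


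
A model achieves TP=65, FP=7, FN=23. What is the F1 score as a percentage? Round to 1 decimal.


Precision = TP / (TP + FP) = 65 / 72 = 0.9028
Recall = TP / (TP + FN) = 65 / 88 = 0.7386
F1 = 2 * P * R / (P + R)
= 2 * 0.9028 * 0.7386 / (0.9028 + 0.7386)
= 1.3336 / 1.6414
= 0.8125
As percentage: 81.3%

81.3


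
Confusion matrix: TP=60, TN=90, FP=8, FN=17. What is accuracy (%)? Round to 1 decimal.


Accuracy = (TP + TN) / (TP + TN + FP + FN) * 100
= (60 + 90) / (60 + 90 + 8 + 17)
= 150 / 175
= 0.8571
= 85.7%

85.7


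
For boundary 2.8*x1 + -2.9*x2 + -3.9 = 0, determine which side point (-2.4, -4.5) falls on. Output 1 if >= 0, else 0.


Compute 2.8 * -2.4 + -2.9 * -4.5 + -3.9
= -6.72 + 13.05 + -3.9
= 2.43
Since 2.43 >= 0, the point is on the positive side.

1


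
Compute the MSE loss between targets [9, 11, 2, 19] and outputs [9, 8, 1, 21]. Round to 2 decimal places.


Differences: [0, 3, 1, -2]
Squared errors: [0, 9, 1, 4]
Sum of squared errors = 14
MSE = 14 / 4 = 3.50

3.50


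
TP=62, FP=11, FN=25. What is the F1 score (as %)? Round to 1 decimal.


Precision = TP / (TP + FP) = 62 / 73 = 0.8493
Recall = TP / (TP + FN) = 62 / 87 = 0.7126
F1 = 2 * P * R / (P + R)
= 2 * 0.8493 * 0.7126 / (0.8493 + 0.7126)
= 1.2105 / 1.562
= 0.775
As percentage: 77.5%

77.5


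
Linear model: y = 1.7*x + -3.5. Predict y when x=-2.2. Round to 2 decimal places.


y = 1.7 * -2.2 + (-3.5)
= -3.74 + (-3.5)
= -7.24

-7.24


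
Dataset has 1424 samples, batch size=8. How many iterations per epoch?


Iterations per epoch = dataset_size / batch_size
= 1424 / 8
= 178

178


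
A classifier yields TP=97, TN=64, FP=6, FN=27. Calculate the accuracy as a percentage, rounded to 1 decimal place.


Accuracy = (TP + TN) / (TP + TN + FP + FN) * 100
= (97 + 64) / (97 + 64 + 6 + 27)
= 161 / 194
= 0.8299
= 83.0%

83.0


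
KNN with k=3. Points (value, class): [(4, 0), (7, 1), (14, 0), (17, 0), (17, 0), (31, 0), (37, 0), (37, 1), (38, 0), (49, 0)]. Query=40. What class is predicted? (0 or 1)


Distances from query 40:
Point 38 (class 0): distance = 2
Point 37 (class 0): distance = 3
Point 37 (class 1): distance = 3
K=3 nearest neighbors: classes = [0, 0, 1]
Votes for class 1: 1 / 3
Majority vote => class 0

0


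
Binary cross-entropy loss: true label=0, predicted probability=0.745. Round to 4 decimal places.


For y=0: Loss = -log(1-p)
= -log(1 - 0.745)
= -log(0.255)
= -(-1.3665)
= 1.3665

1.3665


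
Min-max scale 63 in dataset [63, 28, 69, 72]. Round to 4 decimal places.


Min = 28, Max = 72
Range = 72 - 28 = 44
Scaled = (x - min) / (max - min)
= (63 - 28) / 44
= 35 / 44
= 0.7955

0.7955


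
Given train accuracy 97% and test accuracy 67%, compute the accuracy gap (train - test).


Gap = train_accuracy - test_accuracy
= 97 - 67
= 30%
This large gap strongly indicates overfitting.

30


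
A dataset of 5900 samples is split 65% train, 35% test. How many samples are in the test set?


Train samples = 5900 * 65% = 3835
Test samples = 5900 - 3835
= 2065

2065


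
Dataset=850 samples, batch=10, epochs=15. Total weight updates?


Iterations per epoch = 850 / 10 = 85
Total updates = iterations_per_epoch * epochs
= 85 * 15
= 1275

1275


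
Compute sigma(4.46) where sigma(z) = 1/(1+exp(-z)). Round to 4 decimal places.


sigmoid(z) = 1 / (1 + exp(-z))
exp(-(4.46)) = exp(-4.46) = 0.0116
1 + 0.0116 = 1.0116
1 / 1.0116 = 0.9886

0.9886


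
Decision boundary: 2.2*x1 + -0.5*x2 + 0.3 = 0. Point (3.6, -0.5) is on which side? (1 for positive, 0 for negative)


Compute 2.2 * 3.6 + -0.5 * -0.5 + 0.3
= 7.92 + 0.25 + 0.3
= 8.47
Since 8.47 >= 0, the point is on the positive side.

1


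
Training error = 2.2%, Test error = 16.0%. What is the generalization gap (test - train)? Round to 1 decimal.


Generalization gap = test_error - train_error
= 16.0 - 2.2
= 13.8%
A large gap suggests overfitting.

13.8


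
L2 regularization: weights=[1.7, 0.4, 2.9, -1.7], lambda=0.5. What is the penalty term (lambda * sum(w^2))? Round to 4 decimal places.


Squaring each weight:
1.7^2 = 2.89
0.4^2 = 0.16
2.9^2 = 8.41
(-1.7)^2 = 2.89
Sum of squares = 14.35
Penalty = 0.5 * 14.35 = 7.1750

7.1750


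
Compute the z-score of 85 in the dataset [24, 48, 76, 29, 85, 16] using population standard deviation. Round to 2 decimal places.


Mean = (24 + 48 + 76 + 29 + 85 + 16) / 6 = 46.3333
Variance = sum((x_i - mean)^2) / n = 682.8889
Std = sqrt(682.8889) = 26.1321
Z = (x - mean) / std
= (85 - 46.3333) / 26.1321
= 38.6667 / 26.1321
= 1.48

1.48


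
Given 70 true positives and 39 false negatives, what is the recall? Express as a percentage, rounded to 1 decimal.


Recall = TP / (TP + FN) * 100
= 70 / (70 + 39)
= 70 / 109
= 0.6422
= 64.2%

64.2


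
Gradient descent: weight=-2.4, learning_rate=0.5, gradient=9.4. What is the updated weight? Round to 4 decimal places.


w_new = w_old - lr * gradient
= -2.4 - 0.5 * 9.4
= -2.4 - (4.7)
= -7.1000

-7.1000


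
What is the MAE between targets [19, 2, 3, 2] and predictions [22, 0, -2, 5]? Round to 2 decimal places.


Absolute errors: [3, 2, 5, 3]
Sum of absolute errors = 13
MAE = 13 / 4 = 3.25

3.25


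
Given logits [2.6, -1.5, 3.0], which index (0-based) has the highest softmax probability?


Softmax is a monotonic transformation, so it preserves the argmax.
We need to find the index of the maximum logit.
Index 0: 2.6
Index 1: -1.5
Index 2: 3.0
Maximum logit = 3.0 at index 2

2


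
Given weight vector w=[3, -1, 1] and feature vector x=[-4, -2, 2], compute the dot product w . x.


Element-wise products:
3 * -4 = -12
-1 * -2 = 2
1 * 2 = 2
Sum = -12 + 2 + 2
= -8

-8


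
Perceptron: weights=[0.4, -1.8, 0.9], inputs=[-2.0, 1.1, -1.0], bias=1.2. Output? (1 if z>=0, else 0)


z = w . x + b
= 0.4*-2.0 + -1.8*1.1 + 0.9*-1.0 + 1.2
= -0.8 + -1.98 + -0.9 + 1.2
= -3.68 + 1.2
= -2.48
Since z = -2.48 < 0, output = 0

0


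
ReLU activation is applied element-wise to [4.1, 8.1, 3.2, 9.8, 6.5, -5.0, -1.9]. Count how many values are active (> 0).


ReLU(x) = max(0, x) for each element:
ReLU(4.1) = 4.1
ReLU(8.1) = 8.1
ReLU(3.2) = 3.2
ReLU(9.8) = 9.8
ReLU(6.5) = 6.5
ReLU(-5.0) = 0
ReLU(-1.9) = 0
Active neurons (>0): 5

5


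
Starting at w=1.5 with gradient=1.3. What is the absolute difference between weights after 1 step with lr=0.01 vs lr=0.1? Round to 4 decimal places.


With lr=0.01: w_new = 1.5 - 0.01 * 1.3 = 1.487
With lr=0.1: w_new = 1.5 - 0.1 * 1.3 = 1.37
Absolute difference = |1.487 - 1.37|
= 0.1170

0.1170


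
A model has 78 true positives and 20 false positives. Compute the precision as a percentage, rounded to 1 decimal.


Precision = TP / (TP + FP) * 100
= 78 / (78 + 20)
= 78 / 98
= 0.7959
= 79.6%

79.6


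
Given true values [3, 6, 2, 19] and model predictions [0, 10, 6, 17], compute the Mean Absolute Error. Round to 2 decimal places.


Absolute errors: [3, 4, 4, 2]
Sum of absolute errors = 13
MAE = 13 / 4 = 3.25

3.25


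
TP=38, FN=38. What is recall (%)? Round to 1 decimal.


Recall = TP / (TP + FN) * 100
= 38 / (38 + 38)
= 38 / 76
= 0.5
= 50.0%

50.0


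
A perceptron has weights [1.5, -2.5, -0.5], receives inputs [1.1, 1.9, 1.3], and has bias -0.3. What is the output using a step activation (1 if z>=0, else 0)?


z = w . x + b
= 1.5*1.1 + -2.5*1.9 + -0.5*1.3 + -0.3
= 1.65 + -4.75 + -0.65 + -0.3
= -3.75 + -0.3
= -4.05
Since z = -4.05 < 0, output = 0

0


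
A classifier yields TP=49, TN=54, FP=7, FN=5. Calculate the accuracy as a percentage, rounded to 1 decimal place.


Accuracy = (TP + TN) / (TP + TN + FP + FN) * 100
= (49 + 54) / (49 + 54 + 7 + 5)
= 103 / 115
= 0.8957
= 89.6%

89.6


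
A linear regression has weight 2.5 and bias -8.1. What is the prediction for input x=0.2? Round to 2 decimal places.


y = 2.5 * 0.2 + (-8.1)
= 0.5 + (-8.1)
= -7.60

-7.60


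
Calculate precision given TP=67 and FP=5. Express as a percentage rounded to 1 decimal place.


Precision = TP / (TP + FP) * 100
= 67 / (67 + 5)
= 67 / 72
= 0.9306
= 93.1%

93.1


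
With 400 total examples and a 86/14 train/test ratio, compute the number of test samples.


Train samples = 400 * 86% = 344
Test samples = 400 - 344
= 56

56


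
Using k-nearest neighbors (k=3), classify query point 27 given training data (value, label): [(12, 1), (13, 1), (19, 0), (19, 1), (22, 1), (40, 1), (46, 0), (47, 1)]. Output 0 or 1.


Distances from query 27:
Point 22 (class 1): distance = 5
Point 19 (class 0): distance = 8
Point 19 (class 1): distance = 8
K=3 nearest neighbors: classes = [1, 0, 1]
Votes for class 1: 2 / 3
Majority vote => class 1

1


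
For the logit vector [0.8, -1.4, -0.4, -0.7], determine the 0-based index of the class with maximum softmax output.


Softmax is a monotonic transformation, so it preserves the argmax.
We need to find the index of the maximum logit.
Index 0: 0.8
Index 1: -1.4
Index 2: -0.4
Index 3: -0.7
Maximum logit = 0.8 at index 0

0


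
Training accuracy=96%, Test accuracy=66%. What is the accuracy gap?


Gap = train_accuracy - test_accuracy
= 96 - 66
= 30%
This large gap strongly indicates overfitting.

30


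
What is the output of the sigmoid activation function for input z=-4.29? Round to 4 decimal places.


sigmoid(z) = 1 / (1 + exp(-z))
exp(-(-4.29)) = exp(4.29) = 72.9665
1 + 72.9665 = 73.9665
1 / 73.9665 = 0.0135

0.0135


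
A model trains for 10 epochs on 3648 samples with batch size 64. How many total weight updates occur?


Iterations per epoch = 3648 / 64 = 57
Total updates = iterations_per_epoch * epochs
= 57 * 10
= 570

570


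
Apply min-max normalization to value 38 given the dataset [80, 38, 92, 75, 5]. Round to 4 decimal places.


Min = 5, Max = 92
Range = 92 - 5 = 87
Scaled = (x - min) / (max - min)
= (38 - 5) / 87
= 33 / 87
= 0.3793

0.3793


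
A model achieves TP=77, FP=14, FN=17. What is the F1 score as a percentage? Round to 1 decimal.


Precision = TP / (TP + FP) = 77 / 91 = 0.8462
Recall = TP / (TP + FN) = 77 / 94 = 0.8191
F1 = 2 * P * R / (P + R)
= 2 * 0.8462 * 0.8191 / (0.8462 + 0.8191)
= 1.3863 / 1.6653
= 0.8324
As percentage: 83.2%

83.2


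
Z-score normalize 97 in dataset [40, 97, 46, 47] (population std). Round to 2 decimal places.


Mean = (40 + 97 + 46 + 47) / 4 = 57.5
Variance = sum((x_i - mean)^2) / n = 527.25
Std = sqrt(527.25) = 22.9619
Z = (x - mean) / std
= (97 - 57.5) / 22.9619
= 39.5 / 22.9619
= 1.72

1.72


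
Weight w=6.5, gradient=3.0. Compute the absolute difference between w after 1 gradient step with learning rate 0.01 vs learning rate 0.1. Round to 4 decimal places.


With lr=0.01: w_new = 6.5 - 0.01 * 3.0 = 6.47
With lr=0.1: w_new = 6.5 - 0.1 * 3.0 = 6.2
Absolute difference = |6.47 - 6.2|
= 0.2700

0.2700


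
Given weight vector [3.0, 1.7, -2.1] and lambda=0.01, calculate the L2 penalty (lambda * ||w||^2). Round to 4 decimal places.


Squaring each weight:
3.0^2 = 9.0
1.7^2 = 2.89
(-2.1)^2 = 4.41
Sum of squares = 16.3
Penalty = 0.01 * 16.3 = 0.1630

0.1630


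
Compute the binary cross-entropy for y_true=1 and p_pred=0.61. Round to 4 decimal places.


For y=1: Loss = -log(p)
= -log(0.61)
= -(-0.4943)
= 0.4943

0.4943


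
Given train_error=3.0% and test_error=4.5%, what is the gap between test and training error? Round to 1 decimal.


Generalization gap = test_error - train_error
= 4.5 - 3.0
= 1.5%
A small gap suggests good generalization.

1.5


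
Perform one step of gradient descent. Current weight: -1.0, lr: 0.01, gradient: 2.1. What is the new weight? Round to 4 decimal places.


w_new = w_old - lr * gradient
= -1.0 - 0.01 * 2.1
= -1.0 - (0.021)
= -1.0210

-1.0210


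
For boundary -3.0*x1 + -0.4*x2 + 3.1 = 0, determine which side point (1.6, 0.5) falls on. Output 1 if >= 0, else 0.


Compute -3.0 * 1.6 + -0.4 * 0.5 + 3.1
= -4.8 + -0.2 + 3.1
= -1.9
Since -1.9 < 0, the point is on the negative side.

0


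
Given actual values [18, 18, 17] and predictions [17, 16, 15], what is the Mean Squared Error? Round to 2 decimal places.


Differences: [1, 2, 2]
Squared errors: [1, 4, 4]
Sum of squared errors = 9
MSE = 9 / 3 = 3.00

3.00


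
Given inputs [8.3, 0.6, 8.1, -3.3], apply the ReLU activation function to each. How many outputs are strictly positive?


ReLU(x) = max(0, x) for each element:
ReLU(8.3) = 8.3
ReLU(0.6) = 0.6
ReLU(8.1) = 8.1
ReLU(-3.3) = 0
Active neurons (>0): 3

3


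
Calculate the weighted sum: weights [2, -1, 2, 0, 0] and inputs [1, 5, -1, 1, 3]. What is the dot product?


Element-wise products:
2 * 1 = 2
-1 * 5 = -5
2 * -1 = -2
0 * 1 = 0
0 * 3 = 0
Sum = 2 + -5 + -2 + 0 + 0
= -5

-5


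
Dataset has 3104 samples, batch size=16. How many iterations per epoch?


Iterations per epoch = dataset_size / batch_size
= 3104 / 16
= 194

194


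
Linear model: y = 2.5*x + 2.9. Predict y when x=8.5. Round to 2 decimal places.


y = 2.5 * 8.5 + (2.9)
= 21.25 + (2.9)
= 24.15

24.15


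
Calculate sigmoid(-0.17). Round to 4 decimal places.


sigmoid(z) = 1 / (1 + exp(-z))
exp(-(-0.17)) = exp(0.17) = 1.1853
1 + 1.1853 = 2.1853
1 / 2.1853 = 0.4576

0.4576


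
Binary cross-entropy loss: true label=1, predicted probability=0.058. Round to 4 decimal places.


For y=1: Loss = -log(p)
= -log(0.058)
= -(-2.8473)
= 2.8473

2.8473


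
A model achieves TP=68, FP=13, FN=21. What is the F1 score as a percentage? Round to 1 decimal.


Precision = TP / (TP + FP) = 68 / 81 = 0.8395
Recall = TP / (TP + FN) = 68 / 89 = 0.764
F1 = 2 * P * R / (P + R)
= 2 * 0.8395 * 0.764 / (0.8395 + 0.764)
= 1.2828 / 1.6036
= 0.8
As percentage: 80.0%

80.0


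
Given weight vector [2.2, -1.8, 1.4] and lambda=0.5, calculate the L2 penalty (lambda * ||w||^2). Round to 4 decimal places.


Squaring each weight:
2.2^2 = 4.84
(-1.8)^2 = 3.24
1.4^2 = 1.96
Sum of squares = 10.04
Penalty = 0.5 * 10.04 = 5.0200

5.0200


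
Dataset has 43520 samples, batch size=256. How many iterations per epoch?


Iterations per epoch = dataset_size / batch_size
= 43520 / 256
= 170

170


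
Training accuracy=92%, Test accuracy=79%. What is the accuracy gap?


Gap = train_accuracy - test_accuracy
= 92 - 79
= 13%
This gap suggests the model is overfitting.

13


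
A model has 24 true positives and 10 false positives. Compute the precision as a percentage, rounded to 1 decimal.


Precision = TP / (TP + FP) * 100
= 24 / (24 + 10)
= 24 / 34
= 0.7059
= 70.6%

70.6


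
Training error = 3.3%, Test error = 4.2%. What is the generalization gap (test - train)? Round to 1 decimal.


Generalization gap = test_error - train_error
= 4.2 - 3.3
= 0.9%
A small gap suggests good generalization.

0.9


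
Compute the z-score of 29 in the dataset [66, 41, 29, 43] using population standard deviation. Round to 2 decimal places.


Mean = (66 + 41 + 29 + 43) / 4 = 44.75
Variance = sum((x_i - mean)^2) / n = 179.1875
Std = sqrt(179.1875) = 13.3861
Z = (x - mean) / std
= (29 - 44.75) / 13.3861
= -15.75 / 13.3861
= -1.18

-1.18


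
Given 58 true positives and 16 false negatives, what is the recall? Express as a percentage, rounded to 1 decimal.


Recall = TP / (TP + FN) * 100
= 58 / (58 + 16)
= 58 / 74
= 0.7838
= 78.4%

78.4


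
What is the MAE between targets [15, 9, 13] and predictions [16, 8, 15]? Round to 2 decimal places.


Absolute errors: [1, 1, 2]
Sum of absolute errors = 4
MAE = 4 / 3 = 1.33

1.33


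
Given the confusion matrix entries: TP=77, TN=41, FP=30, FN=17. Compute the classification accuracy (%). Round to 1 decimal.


Accuracy = (TP + TN) / (TP + TN + FP + FN) * 100
= (77 + 41) / (77 + 41 + 30 + 17)
= 118 / 165
= 0.7152
= 71.5%

71.5


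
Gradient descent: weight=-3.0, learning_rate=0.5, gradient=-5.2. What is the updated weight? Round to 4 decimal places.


w_new = w_old - lr * gradient
= -3.0 - 0.5 * -5.2
= -3.0 - (-2.6)
= -0.4000

-0.4000


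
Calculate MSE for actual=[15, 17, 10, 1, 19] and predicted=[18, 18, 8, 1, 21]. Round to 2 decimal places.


Differences: [-3, -1, 2, 0, -2]
Squared errors: [9, 1, 4, 0, 4]
Sum of squared errors = 18
MSE = 18 / 5 = 3.60

3.60


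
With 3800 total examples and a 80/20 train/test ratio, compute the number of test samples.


Train samples = 3800 * 80% = 3040
Test samples = 3800 - 3040
= 760

760


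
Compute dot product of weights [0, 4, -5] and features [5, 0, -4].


Element-wise products:
0 * 5 = 0
4 * 0 = 0
-5 * -4 = 20
Sum = 0 + 0 + 20
= 20

20


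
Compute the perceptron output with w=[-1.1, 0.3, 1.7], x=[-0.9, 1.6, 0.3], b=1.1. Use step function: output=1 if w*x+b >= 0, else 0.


z = w . x + b
= -1.1*-0.9 + 0.3*1.6 + 1.7*0.3 + 1.1
= 0.99 + 0.48 + 0.51 + 1.1
= 1.98 + 1.1
= 3.08
Since z = 3.08 >= 0, output = 1

1


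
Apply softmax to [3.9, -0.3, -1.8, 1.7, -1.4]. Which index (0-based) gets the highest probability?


Softmax is a monotonic transformation, so it preserves the argmax.
We need to find the index of the maximum logit.
Index 0: 3.9
Index 1: -0.3
Index 2: -1.8
Index 3: 1.7
Index 4: -1.4
Maximum logit = 3.9 at index 0

0


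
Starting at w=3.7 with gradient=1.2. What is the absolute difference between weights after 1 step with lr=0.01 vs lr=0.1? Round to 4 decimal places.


With lr=0.01: w_new = 3.7 - 0.01 * 1.2 = 3.688
With lr=0.1: w_new = 3.7 - 0.1 * 1.2 = 3.58
Absolute difference = |3.688 - 3.58|
= 0.1080

0.1080


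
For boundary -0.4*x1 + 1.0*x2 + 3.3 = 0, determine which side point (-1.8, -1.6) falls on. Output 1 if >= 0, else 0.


Compute -0.4 * -1.8 + 1.0 * -1.6 + 3.3
= 0.72 + -1.6 + 3.3
= 2.42
Since 2.42 >= 0, the point is on the positive side.

1


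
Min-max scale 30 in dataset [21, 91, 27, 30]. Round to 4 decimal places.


Min = 21, Max = 91
Range = 91 - 21 = 70
Scaled = (x - min) / (max - min)
= (30 - 21) / 70
= 9 / 70
= 0.1286

0.1286


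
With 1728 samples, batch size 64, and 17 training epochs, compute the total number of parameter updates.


Iterations per epoch = 1728 / 64 = 27
Total updates = iterations_per_epoch * epochs
= 27 * 17
= 459

459


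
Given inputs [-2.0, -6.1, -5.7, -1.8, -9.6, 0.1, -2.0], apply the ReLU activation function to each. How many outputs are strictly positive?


ReLU(x) = max(0, x) for each element:
ReLU(-2.0) = 0
ReLU(-6.1) = 0
ReLU(-5.7) = 0
ReLU(-1.8) = 0
ReLU(-9.6) = 0
ReLU(0.1) = 0.1
ReLU(-2.0) = 0
Active neurons (>0): 1

1


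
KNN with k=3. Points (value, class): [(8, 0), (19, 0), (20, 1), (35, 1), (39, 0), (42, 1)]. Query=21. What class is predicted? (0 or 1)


Distances from query 21:
Point 20 (class 1): distance = 1
Point 19 (class 0): distance = 2
Point 8 (class 0): distance = 13
K=3 nearest neighbors: classes = [1, 0, 0]
Votes for class 1: 1 / 3
Majority vote => class 0

0


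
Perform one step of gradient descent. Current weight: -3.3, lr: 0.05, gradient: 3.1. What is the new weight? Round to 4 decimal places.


w_new = w_old - lr * gradient
= -3.3 - 0.05 * 3.1
= -3.3 - (0.155)
= -3.4550

-3.4550


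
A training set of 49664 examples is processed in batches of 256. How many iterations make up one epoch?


Iterations per epoch = dataset_size / batch_size
= 49664 / 256
= 194

194


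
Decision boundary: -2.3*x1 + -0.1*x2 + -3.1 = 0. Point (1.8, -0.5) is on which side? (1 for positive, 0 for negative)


Compute -2.3 * 1.8 + -0.1 * -0.5 + -3.1
= -4.14 + 0.05 + -3.1
= -7.19
Since -7.19 < 0, the point is on the negative side.

0


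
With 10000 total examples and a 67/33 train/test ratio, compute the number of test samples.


Train samples = 10000 * 67% = 6700
Test samples = 10000 - 6700
= 3300

3300


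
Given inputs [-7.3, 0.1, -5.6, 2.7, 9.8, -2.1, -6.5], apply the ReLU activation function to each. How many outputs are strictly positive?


ReLU(x) = max(0, x) for each element:
ReLU(-7.3) = 0
ReLU(0.1) = 0.1
ReLU(-5.6) = 0
ReLU(2.7) = 2.7
ReLU(9.8) = 9.8
ReLU(-2.1) = 0
ReLU(-6.5) = 0
Active neurons (>0): 3

3


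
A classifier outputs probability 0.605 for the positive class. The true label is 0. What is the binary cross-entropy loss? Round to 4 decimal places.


For y=0: Loss = -log(1-p)
= -log(1 - 0.605)
= -log(0.395)
= -(-0.9289)
= 0.9289

0.9289


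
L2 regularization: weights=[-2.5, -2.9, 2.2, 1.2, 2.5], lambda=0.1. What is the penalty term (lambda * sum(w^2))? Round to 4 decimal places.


Squaring each weight:
(-2.5)^2 = 6.25
(-2.9)^2 = 8.41
2.2^2 = 4.84
1.2^2 = 1.44
2.5^2 = 6.25
Sum of squares = 27.19
Penalty = 0.1 * 27.19 = 2.7190

2.7190


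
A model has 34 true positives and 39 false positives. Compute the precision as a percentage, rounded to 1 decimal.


Precision = TP / (TP + FP) * 100
= 34 / (34 + 39)
= 34 / 73
= 0.4658
= 46.6%

46.6


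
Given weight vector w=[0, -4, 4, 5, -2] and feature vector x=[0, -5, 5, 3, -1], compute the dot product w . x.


Element-wise products:
0 * 0 = 0
-4 * -5 = 20
4 * 5 = 20
5 * 3 = 15
-2 * -1 = 2
Sum = 0 + 20 + 20 + 15 + 2
= 57

57


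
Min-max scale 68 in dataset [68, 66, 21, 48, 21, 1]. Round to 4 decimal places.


Min = 1, Max = 68
Range = 68 - 1 = 67
Scaled = (x - min) / (max - min)
= (68 - 1) / 67
= 67 / 67
= 1.0000

1.0000


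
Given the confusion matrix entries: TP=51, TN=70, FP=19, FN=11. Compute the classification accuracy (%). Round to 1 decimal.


Accuracy = (TP + TN) / (TP + TN + FP + FN) * 100
= (51 + 70) / (51 + 70 + 19 + 11)
= 121 / 151
= 0.8013
= 80.1%

80.1


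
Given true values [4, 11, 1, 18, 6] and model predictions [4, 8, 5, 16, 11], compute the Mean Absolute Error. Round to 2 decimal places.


Absolute errors: [0, 3, 4, 2, 5]
Sum of absolute errors = 14
MAE = 14 / 5 = 2.80

2.80


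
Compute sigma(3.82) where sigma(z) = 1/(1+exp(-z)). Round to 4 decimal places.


sigmoid(z) = 1 / (1 + exp(-z))
exp(-(3.82)) = exp(-3.82) = 0.0219
1 + 0.0219 = 1.0219
1 / 1.0219 = 0.9785

0.9785


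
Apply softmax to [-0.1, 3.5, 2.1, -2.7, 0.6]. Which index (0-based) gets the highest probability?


Softmax is a monotonic transformation, so it preserves the argmax.
We need to find the index of the maximum logit.
Index 0: -0.1
Index 1: 3.5
Index 2: 2.1
Index 3: -2.7
Index 4: 0.6
Maximum logit = 3.5 at index 1

1


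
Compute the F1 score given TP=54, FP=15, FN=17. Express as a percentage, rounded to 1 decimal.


Precision = TP / (TP + FP) = 54 / 69 = 0.7826
Recall = TP / (TP + FN) = 54 / 71 = 0.7606
F1 = 2 * P * R / (P + R)
= 2 * 0.7826 * 0.7606 / (0.7826 + 0.7606)
= 1.1904 / 1.5432
= 0.7714
As percentage: 77.1%

77.1


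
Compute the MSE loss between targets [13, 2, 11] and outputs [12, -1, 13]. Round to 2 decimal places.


Differences: [1, 3, -2]
Squared errors: [1, 9, 4]
Sum of squared errors = 14
MSE = 14 / 3 = 4.67

4.67


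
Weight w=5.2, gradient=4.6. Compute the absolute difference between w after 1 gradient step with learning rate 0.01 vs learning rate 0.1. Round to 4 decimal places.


With lr=0.01: w_new = 5.2 - 0.01 * 4.6 = 5.154
With lr=0.1: w_new = 5.2 - 0.1 * 4.6 = 4.74
Absolute difference = |5.154 - 4.74|
= 0.4140

0.4140


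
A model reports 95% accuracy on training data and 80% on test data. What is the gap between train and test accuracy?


Gap = train_accuracy - test_accuracy
= 95 - 80
= 15%
This gap suggests the model is overfitting.

15


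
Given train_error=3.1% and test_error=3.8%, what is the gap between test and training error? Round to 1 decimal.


Generalization gap = test_error - train_error
= 3.8 - 3.1
= 0.7%
A small gap suggests good generalization.

0.7


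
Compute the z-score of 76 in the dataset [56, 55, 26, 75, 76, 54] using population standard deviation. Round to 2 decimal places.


Mean = (56 + 55 + 26 + 75 + 76 + 54) / 6 = 57.0
Variance = sum((x_i - mean)^2) / n = 276.6667
Std = sqrt(276.6667) = 16.6333
Z = (x - mean) / std
= (76 - 57.0) / 16.6333
= 19.0 / 16.6333
= 1.14

1.14


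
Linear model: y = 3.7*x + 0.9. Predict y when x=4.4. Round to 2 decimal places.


y = 3.7 * 4.4 + (0.9)
= 16.28 + (0.9)
= 17.18

17.18


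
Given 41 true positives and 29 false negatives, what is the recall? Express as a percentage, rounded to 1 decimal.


Recall = TP / (TP + FN) * 100
= 41 / (41 + 29)
= 41 / 70
= 0.5857
= 58.6%

58.6


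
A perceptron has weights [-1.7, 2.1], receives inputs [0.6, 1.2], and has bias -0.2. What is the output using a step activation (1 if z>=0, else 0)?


z = w . x + b
= -1.7*0.6 + 2.1*1.2 + -0.2
= -1.02 + 2.52 + -0.2
= 1.5 + -0.2
= 1.3
Since z = 1.3 >= 0, output = 1

1


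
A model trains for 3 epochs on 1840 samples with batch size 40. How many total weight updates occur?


Iterations per epoch = 1840 / 40 = 46
Total updates = iterations_per_epoch * epochs
= 46 * 3
= 138

138


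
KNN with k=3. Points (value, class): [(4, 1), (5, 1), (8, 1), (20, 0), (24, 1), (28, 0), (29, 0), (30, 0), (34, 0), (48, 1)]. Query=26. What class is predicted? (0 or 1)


Distances from query 26:
Point 28 (class 0): distance = 2
Point 24 (class 1): distance = 2
Point 29 (class 0): distance = 3
K=3 nearest neighbors: classes = [0, 1, 0]
Votes for class 1: 1 / 3
Majority vote => class 0

0


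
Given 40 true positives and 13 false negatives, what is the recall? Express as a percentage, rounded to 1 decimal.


Recall = TP / (TP + FN) * 100
= 40 / (40 + 13)
= 40 / 53
= 0.7547
= 75.5%

75.5


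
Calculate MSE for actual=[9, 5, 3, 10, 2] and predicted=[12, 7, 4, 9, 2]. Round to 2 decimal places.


Differences: [-3, -2, -1, 1, 0]
Squared errors: [9, 4, 1, 1, 0]
Sum of squared errors = 15
MSE = 15 / 5 = 3.00

3.00


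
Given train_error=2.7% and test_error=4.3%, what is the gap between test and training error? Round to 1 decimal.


Generalization gap = test_error - train_error
= 4.3 - 2.7
= 1.6%
A small gap suggests good generalization.

1.6


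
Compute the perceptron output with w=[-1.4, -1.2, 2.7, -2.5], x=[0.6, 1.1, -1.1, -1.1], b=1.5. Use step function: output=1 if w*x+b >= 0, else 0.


z = w . x + b
= -1.4*0.6 + -1.2*1.1 + 2.7*-1.1 + -2.5*-1.1 + 1.5
= -0.84 + -1.32 + -2.97 + 2.75 + 1.5
= -2.38 + 1.5
= -0.88
Since z = -0.88 < 0, output = 0

0


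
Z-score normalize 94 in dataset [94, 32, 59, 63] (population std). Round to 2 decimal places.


Mean = (94 + 32 + 59 + 63) / 4 = 62.0
Variance = sum((x_i - mean)^2) / n = 483.5
Std = sqrt(483.5) = 21.9886
Z = (x - mean) / std
= (94 - 62.0) / 21.9886
= 32.0 / 21.9886
= 1.46

1.46


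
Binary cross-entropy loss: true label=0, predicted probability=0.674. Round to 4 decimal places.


For y=0: Loss = -log(1-p)
= -log(1 - 0.674)
= -log(0.326)
= -(-1.1209)
= 1.1209

1.1209


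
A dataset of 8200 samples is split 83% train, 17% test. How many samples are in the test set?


Train samples = 8200 * 83% = 6806
Test samples = 8200 - 6806
= 1394

1394


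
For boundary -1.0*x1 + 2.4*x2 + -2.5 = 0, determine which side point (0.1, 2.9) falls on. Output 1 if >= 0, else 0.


Compute -1.0 * 0.1 + 2.4 * 2.9 + -2.5
= -0.1 + 6.96 + -2.5
= 4.36
Since 4.36 >= 0, the point is on the positive side.

1


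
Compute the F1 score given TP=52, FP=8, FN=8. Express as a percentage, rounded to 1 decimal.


Precision = TP / (TP + FP) = 52 / 60 = 0.8667
Recall = TP / (TP + FN) = 52 / 60 = 0.8667
F1 = 2 * P * R / (P + R)
= 2 * 0.8667 * 0.8667 / (0.8667 + 0.8667)
= 1.5022 / 1.7333
= 0.8667
As percentage: 86.7%

86.7


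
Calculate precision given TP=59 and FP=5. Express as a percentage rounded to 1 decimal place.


Precision = TP / (TP + FP) * 100
= 59 / (59 + 5)
= 59 / 64
= 0.9219
= 92.2%

92.2


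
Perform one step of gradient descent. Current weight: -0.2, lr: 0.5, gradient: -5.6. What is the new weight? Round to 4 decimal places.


w_new = w_old - lr * gradient
= -0.2 - 0.5 * -5.6
= -0.2 - (-2.8)
= 2.6000

2.6000


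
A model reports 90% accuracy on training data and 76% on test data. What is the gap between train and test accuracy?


Gap = train_accuracy - test_accuracy
= 90 - 76
= 14%
This gap suggests the model is overfitting.

14


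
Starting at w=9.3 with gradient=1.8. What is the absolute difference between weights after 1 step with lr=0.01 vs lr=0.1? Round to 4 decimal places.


With lr=0.01: w_new = 9.3 - 0.01 * 1.8 = 9.282
With lr=0.1: w_new = 9.3 - 0.1 * 1.8 = 9.12
Absolute difference = |9.282 - 9.12|
= 0.1620

0.1620
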